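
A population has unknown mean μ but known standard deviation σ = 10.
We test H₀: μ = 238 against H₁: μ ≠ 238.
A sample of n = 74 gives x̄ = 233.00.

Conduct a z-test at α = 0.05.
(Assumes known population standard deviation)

Standard error: SE = σ/√n = 10/√74 = 1.1625
z-statistic: z = (x̄ - μ₀)/SE = (233.00 - 238)/1.1625 = -4.3011
Critical value: ±1.960
p-value < 0.0001
Decision: reject H₀

Answer: z = -4.3011, reject H₀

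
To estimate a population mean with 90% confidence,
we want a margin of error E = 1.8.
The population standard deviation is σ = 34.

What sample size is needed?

Answer: n = 966

Derivation:
z_0.05 = 1.645
n = (z×σ/E)² = (1.645×34/1.8)²
n = 965.4830
Round up: n = 966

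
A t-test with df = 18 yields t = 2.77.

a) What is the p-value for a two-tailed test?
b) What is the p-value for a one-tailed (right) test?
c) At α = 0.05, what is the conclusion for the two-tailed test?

Using t-distribution with df = 18:
a) Two-tailed: p = 2×P(T > 2.77) = 0.0126
b) One-tailed: p = P(T > 2.77) = 0.0063
c) 0.0126 < 0.05, reject H₀

Answer: a) 0.0126, b) 0.0063, c) reject H₀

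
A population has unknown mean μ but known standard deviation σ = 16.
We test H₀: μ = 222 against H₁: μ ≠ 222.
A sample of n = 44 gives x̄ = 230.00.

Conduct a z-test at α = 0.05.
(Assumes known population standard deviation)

Answer: z = 3.3166, reject H₀

Derivation:
Standard error: SE = σ/√n = 16/√44 = 2.4121
z-statistic: z = (x̄ - μ₀)/SE = (230.00 - 222)/2.4121 = 3.3166
Critical value: ±1.960
p-value = 0.0009
Decision: reject H₀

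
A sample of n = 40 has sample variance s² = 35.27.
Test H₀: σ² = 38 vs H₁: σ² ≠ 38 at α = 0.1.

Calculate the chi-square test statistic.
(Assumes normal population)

Answer: χ² = 36.1982, fail to reject H₀

Derivation:
df = n - 1 = 39
χ² = (n-1)s²/σ₀² = 39×35.27/38 = 36.1982
Critical values: χ²_{0.95,39} = 25.695, χ²_{0.05,39} = 54.572
Rejection region: χ² < 25.695 or χ² > 54.572
Decision: fail to reject H₀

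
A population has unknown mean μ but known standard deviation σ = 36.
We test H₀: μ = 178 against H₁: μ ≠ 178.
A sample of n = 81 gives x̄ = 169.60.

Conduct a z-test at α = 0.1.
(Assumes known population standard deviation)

Standard error: SE = σ/√n = 36/√81 = 4.0000
z-statistic: z = (x̄ - μ₀)/SE = (169.60 - 178)/4.0000 = -2.1000
Critical value: ±1.645
p-value = 0.0357
Decision: reject H₀

Answer: z = -2.1000, reject H₀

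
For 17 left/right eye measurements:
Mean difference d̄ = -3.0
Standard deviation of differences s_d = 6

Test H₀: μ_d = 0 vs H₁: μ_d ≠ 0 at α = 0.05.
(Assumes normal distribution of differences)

Answer: t = -2.0616, fail to reject H₀

Derivation:
df = n - 1 = 16
SE = s_d/√n = 6/√17 = 1.4552
t = d̄/SE = -3.0/1.4552 = -2.0616
Critical value: t_{0.025,16} = ±2.120
p-value ≈ 0.0559
Decision: fail to reject H₀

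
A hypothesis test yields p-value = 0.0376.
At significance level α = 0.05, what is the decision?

Answer: reject H₀

Derivation:
Compare p-value to α:
0.0376 < 0.05
Decision: reject H₀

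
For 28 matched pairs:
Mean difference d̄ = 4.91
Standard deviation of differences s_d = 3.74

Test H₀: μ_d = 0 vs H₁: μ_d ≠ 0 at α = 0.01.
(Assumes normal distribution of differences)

df = n - 1 = 27
SE = s_d/√n = 3.74/√28 = 0.7068
t = d̄/SE = 4.91/0.7068 = 6.9468
Critical value: t_{0.005,27} = ±2.771
p-value < 0.0001
Decision: reject H₀

Answer: t = 6.9468, reject H₀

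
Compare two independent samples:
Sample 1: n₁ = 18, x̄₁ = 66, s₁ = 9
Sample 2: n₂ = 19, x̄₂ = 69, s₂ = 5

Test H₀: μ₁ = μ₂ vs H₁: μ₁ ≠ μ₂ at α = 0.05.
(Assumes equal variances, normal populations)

Answer: t = -1.2624, fail to reject H₀

Derivation:
Pooled variance: s²_p = [17×9² + 18×5²]/(35) = 52.2000
s_p = 7.2250
SE = s_p×√(1/n₁ + 1/n₂) = 7.2250×√(1/18 + 1/19) = 2.3764
t = (x̄₁ - x̄₂)/SE = (66 - 69)/2.3764 = -1.2624
df = 35, t-critical = ±2.030
Decision: fail to reject H₀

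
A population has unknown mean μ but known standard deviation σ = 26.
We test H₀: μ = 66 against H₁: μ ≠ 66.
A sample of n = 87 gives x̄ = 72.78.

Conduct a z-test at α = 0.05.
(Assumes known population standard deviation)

Standard error: SE = σ/√n = 26/√87 = 2.7875
z-statistic: z = (x̄ - μ₀)/SE = (72.78 - 66)/2.7875 = 2.4323
Critical value: ±1.960
p-value = 0.0150
Decision: reject H₀

Answer: z = 2.4323, reject H₀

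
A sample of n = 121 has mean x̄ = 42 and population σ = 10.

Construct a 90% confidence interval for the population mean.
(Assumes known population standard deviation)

Confidence level: 90%, α = 0.1
z_0.05 = 1.645
SE = σ/√n = 10/√121 = 0.9091
Margin of error = 1.645 × 0.9091 = 1.4955
CI: x̄ ± margin = 42 ± 1.4955
CI: (40.5045, 43.4955)

Answer: (40.5045, 43.4955)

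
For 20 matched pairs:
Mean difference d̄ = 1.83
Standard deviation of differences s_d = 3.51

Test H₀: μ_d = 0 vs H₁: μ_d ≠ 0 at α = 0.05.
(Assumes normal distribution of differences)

Answer: t = 2.3315, reject H₀

Derivation:
df = n - 1 = 19
SE = s_d/√n = 3.51/√20 = 0.7849
t = d̄/SE = 1.83/0.7849 = 2.3315
Critical value: t_{0.025,19} = ±2.093
p-value ≈ 0.0309
Decision: reject H₀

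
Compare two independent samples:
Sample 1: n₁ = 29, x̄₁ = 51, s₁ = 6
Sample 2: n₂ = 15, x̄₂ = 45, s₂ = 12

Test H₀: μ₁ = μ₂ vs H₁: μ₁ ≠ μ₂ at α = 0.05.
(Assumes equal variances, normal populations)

Answer: t = 2.2233, reject H₀

Derivation:
Pooled variance: s²_p = [28×6² + 14×12²]/(42) = 72.0000
s_p = 8.4853
SE = s_p×√(1/n₁ + 1/n₂) = 8.4853×√(1/29 + 1/15) = 2.6987
t = (x̄₁ - x̄₂)/SE = (51 - 45)/2.6987 = 2.2233
df = 42, t-critical = ±2.018
Decision: reject H₀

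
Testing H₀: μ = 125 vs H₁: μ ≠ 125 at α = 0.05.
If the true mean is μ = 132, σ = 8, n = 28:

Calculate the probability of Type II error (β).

SE = σ/√n = 8/√28 = 1.5119
Critical values: μ₀ ± z_0.025×SE = 125 ± 1.960×1.5119
Acceptance region: (122.0367, 127.9633)
Under H₁ (μ = 132): z_high = (127.9633 - 132)/1.5119 = -2.6700, z_low = (122.0367 - 132)/1.5119 = -6.5899
β = P(not reject | H₁) = Φ(-2.6700) - Φ(-6.5899) ≈ 0.0038

Answer: β ≈ 0.0038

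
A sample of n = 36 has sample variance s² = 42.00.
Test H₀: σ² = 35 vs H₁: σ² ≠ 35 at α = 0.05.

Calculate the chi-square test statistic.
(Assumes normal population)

Answer: χ² = 42.0000, fail to reject H₀

Derivation:
df = n - 1 = 35
χ² = (n-1)s²/σ₀² = 35×42.00/35 = 42.0000
Critical values: χ²_{0.975,35} = 20.569, χ²_{0.025,35} = 53.203
Rejection region: χ² < 20.569 or χ² > 53.203
Decision: fail to reject H₀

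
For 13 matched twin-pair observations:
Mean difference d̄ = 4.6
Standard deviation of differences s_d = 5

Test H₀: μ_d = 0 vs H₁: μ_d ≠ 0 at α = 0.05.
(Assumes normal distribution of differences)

Answer: t = 3.3170, reject H₀

Derivation:
df = n - 1 = 12
SE = s_d/√n = 5/√13 = 1.3868
t = d̄/SE = 4.6/1.3868 = 3.3170
Critical value: t_{0.025,12} = ±2.179
p-value ≈ 0.0061
Decision: reject H₀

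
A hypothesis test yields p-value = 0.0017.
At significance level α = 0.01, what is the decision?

Compare p-value to α:
0.0017 < 0.01
Decision: reject H₀

Answer: reject H₀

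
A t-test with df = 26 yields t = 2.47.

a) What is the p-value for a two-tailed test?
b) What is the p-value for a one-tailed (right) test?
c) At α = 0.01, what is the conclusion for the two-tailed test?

Answer: a) 0.0204, b) 0.0102, c) fail to reject H₀

Derivation:
Using t-distribution with df = 26:
a) Two-tailed: p = 2×P(T > 2.47) = 0.0204
b) One-tailed: p = P(T > 2.47) = 0.0102
c) 0.0204 ≥ 0.01, fail to reject H₀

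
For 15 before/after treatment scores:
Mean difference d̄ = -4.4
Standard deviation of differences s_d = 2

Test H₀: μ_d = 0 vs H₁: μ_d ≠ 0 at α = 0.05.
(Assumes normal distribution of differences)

Answer: t = -8.5205, reject H₀

Derivation:
df = n - 1 = 14
SE = s_d/√n = 2/√15 = 0.5164
t = d̄/SE = -4.4/0.5164 = -8.5205
Critical value: t_{0.025,14} = ±2.145
p-value < 0.0001
Decision: reject H₀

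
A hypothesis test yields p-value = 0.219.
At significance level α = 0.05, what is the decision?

Compare p-value to α:
0.219 ≥ 0.05
Decision: fail to reject H₀

Answer: fail to reject H₀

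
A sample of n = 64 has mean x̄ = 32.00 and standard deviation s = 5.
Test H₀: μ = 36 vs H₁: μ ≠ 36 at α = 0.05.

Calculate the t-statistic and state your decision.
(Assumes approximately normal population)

Answer: t = -6.4000, reject H₀

Derivation:
df = n - 1 = 63
SE = s/√n = 5/√64 = 0.6250
t = (x̄ - μ₀)/SE = (32.00 - 36)/0.6250 = -6.4000
Critical value: t_{0.025,63} = ±1.998
p-value < 0.0001
Decision: reject H₀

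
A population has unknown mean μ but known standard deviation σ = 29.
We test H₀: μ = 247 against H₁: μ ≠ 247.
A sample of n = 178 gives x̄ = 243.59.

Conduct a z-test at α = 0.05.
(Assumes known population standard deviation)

Standard error: SE = σ/√n = 29/√178 = 2.1736
z-statistic: z = (x̄ - μ₀)/SE = (243.59 - 247)/2.1736 = -1.5688
Critical value: ±1.960
p-value = 0.1167
Decision: fail to reject H₀

Answer: z = -1.5688, fail to reject H₀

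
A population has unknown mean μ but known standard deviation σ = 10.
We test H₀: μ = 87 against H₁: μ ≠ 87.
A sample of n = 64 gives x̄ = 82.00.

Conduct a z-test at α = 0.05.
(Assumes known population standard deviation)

Standard error: SE = σ/√n = 10/√64 = 1.2500
z-statistic: z = (x̄ - μ₀)/SE = (82.00 - 87)/1.2500 = -4.0000
Critical value: ±1.960
p-value = 0.0001
Decision: reject H₀

Answer: z = -4.0000, reject H₀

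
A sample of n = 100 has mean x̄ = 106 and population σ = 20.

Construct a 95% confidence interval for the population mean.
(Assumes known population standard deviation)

Answer: (102.0800, 109.9200)

Derivation:
Confidence level: 95%, α = 0.05
z_0.025 = 1.960
SE = σ/√n = 20/√100 = 2.0000
Margin of error = 1.960 × 2.0000 = 3.9200
CI: x̄ ± margin = 106 ± 3.9200
CI: (102.0800, 109.9200)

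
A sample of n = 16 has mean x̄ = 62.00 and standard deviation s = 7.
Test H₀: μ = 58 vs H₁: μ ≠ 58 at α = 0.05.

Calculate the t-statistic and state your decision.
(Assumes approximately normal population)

Answer: t = 2.2857, reject H₀

Derivation:
df = n - 1 = 15
SE = s/√n = 7/√16 = 1.7500
t = (x̄ - μ₀)/SE = (62.00 - 58)/1.7500 = 2.2857
Critical value: t_{0.025,15} = ±2.131
p-value ≈ 0.0372
Decision: reject H₀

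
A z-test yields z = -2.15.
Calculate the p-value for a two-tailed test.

For z = -2.15:
p = 2×P(Z > |-2.15|) = 2×(1 - Φ(2.15)) = 0.0316

Answer: p-value ≈ 0.0316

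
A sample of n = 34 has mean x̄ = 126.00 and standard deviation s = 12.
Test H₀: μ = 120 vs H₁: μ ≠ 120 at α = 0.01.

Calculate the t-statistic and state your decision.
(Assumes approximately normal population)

Answer: t = 2.9155, reject H₀

Derivation:
df = n - 1 = 33
SE = s/√n = 12/√34 = 2.0580
t = (x̄ - μ₀)/SE = (126.00 - 120)/2.0580 = 2.9155
Critical value: t_{0.005,33} = ±2.733
p-value ≈ 0.0063
Decision: reject H₀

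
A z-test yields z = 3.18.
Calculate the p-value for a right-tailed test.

For z = 3.18:
p = P(Z > 3.18) = 1 - Φ(3.18) = 0.0007

Answer: p-value ≈ 0.0007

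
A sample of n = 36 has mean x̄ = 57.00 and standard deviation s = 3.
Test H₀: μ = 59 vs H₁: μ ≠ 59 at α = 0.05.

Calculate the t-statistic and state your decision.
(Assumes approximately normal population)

df = n - 1 = 35
SE = s/√n = 3/√36 = 0.5000
t = (x̄ - μ₀)/SE = (57.00 - 59)/0.5000 = -4.0000
Critical value: t_{0.025,35} = ±2.030
p-value ≈ 0.0003
Decision: reject H₀

Answer: t = -4.0000, reject H₀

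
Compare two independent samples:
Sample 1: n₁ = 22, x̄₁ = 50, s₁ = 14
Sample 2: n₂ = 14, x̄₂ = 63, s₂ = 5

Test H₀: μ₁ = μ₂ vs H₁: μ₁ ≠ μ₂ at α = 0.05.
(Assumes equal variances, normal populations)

Pooled variance: s²_p = [21×14² + 13×5²]/(34) = 130.6176
s_p = 11.4288
SE = s_p×√(1/n₁ + 1/n₂) = 11.4288×√(1/22 + 1/14) = 3.9073
t = (x̄₁ - x̄₂)/SE = (50 - 63)/3.9073 = -3.3271
df = 34, t-critical = ±2.032
Decision: reject H₀

Answer: t = -3.3271, reject H₀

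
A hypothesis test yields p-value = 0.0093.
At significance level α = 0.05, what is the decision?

Answer: reject H₀

Derivation:
Compare p-value to α:
0.0093 < 0.05
Decision: reject H₀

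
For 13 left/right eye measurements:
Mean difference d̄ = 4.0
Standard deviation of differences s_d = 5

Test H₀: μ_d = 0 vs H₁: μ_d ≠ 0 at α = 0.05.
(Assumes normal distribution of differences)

df = n - 1 = 12
SE = s_d/√n = 5/√13 = 1.3868
t = d̄/SE = 4.0/1.3868 = 2.8843
Critical value: t_{0.025,12} = ±2.179
p-value ≈ 0.0137
Decision: reject H₀

Answer: t = 2.8843, reject H₀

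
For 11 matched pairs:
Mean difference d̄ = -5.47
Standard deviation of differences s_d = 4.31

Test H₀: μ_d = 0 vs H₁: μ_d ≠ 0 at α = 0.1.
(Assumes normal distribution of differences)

df = n - 1 = 10
SE = s_d/√n = 4.31/√11 = 1.2995
t = d̄/SE = -5.47/1.2995 = -4.2093
Critical value: t_{0.05,10} = ±1.812
p-value ≈ 0.0018
Decision: reject H₀

Answer: t = -4.2093, reject H₀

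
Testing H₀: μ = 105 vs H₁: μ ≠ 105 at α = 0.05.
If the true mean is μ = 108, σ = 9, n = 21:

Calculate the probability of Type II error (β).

Answer: β ≈ 0.6671

Derivation:
SE = σ/√n = 9/√21 = 1.9640
Critical values: μ₀ ± z_0.025×SE = 105 ± 1.960×1.9640
Acceptance region: (101.1506, 108.8494)
Under H₁ (μ = 108): z_high = (108.8494 - 108)/1.9640 = 0.4325, z_low = (101.1506 - 108)/1.9640 = -3.4875
β = P(not reject | H₁) = Φ(0.4325) - Φ(-3.4875) ≈ 0.6671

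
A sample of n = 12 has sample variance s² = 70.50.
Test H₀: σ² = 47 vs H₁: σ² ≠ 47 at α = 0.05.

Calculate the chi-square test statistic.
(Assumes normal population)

Answer: χ² = 16.5000, fail to reject H₀

Derivation:
df = n - 1 = 11
χ² = (n-1)s²/σ₀² = 11×70.50/47 = 16.5000
Critical values: χ²_{0.975,11} = 3.816, χ²_{0.025,11} = 21.920
Rejection region: χ² < 3.816 or χ² > 21.920
Decision: fail to reject H₀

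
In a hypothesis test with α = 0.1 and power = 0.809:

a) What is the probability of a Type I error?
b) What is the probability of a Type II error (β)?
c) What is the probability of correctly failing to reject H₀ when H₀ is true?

a) Type I error probability = α = 0.1
b) Power = P(reject H₀ | H₁ true) = 1 - β = 0.809, so Type II error probability = β = 1 - Power = 0.191
c) P(fail to reject H₀ | H₀ true) = 1 - α = 0.9

Answer: a) 0.1, b) 0.191, c) 0.9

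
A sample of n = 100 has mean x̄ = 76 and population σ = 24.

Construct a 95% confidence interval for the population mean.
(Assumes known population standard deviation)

Answer: (71.2960, 80.7040)

Derivation:
Confidence level: 95%, α = 0.05
z_0.025 = 1.960
SE = σ/√n = 24/√100 = 2.4000
Margin of error = 1.960 × 2.4000 = 4.7040
CI: x̄ ± margin = 76 ± 4.7040
CI: (71.2960, 80.7040)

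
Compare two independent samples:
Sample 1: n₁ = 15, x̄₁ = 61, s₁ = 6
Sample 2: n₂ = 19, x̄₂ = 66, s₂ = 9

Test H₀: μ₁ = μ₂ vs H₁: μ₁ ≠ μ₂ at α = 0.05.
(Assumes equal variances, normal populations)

Pooled variance: s²_p = [14×6² + 18×9²]/(32) = 61.3125
s_p = 7.8302
SE = s_p×√(1/n₁ + 1/n₂) = 7.8302×√(1/15 + 1/19) = 2.7045
t = (x̄₁ - x̄₂)/SE = (61 - 66)/2.7045 = -1.8488
df = 32, t-critical = ±2.037
Decision: fail to reject H₀

Answer: t = -1.8488, fail to reject H₀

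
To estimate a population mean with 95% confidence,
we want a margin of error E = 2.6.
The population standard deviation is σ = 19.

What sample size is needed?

z_0.025 = 1.960
n = (z×σ/E)² = (1.960×19/2.6)²
n = 205.1505
Round up: n = 206

Answer: n = 206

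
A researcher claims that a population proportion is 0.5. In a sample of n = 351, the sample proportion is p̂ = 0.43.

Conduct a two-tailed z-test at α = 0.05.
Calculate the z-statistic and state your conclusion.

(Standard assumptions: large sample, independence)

H₀: p = 0.5, H₁: p ≠ 0.5
Standard error: SE = √(p₀(1-p₀)/n) = √(0.5×0.5/351) = 0.026688
z-statistic: z = (p̂ - p₀)/SE = (0.43 - 0.5)/0.026688 = -2.6229
Critical value: z_0.025 = ±1.960
p-value = 0.0087
Decision: reject H₀ at α = 0.05

Answer: z = -2.6229, reject H₀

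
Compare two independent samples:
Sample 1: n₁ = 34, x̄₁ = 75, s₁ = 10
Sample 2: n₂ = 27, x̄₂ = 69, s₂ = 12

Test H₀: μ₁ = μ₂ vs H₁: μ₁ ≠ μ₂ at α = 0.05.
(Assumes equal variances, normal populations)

Pooled variance: s²_p = [33×10² + 26×12²]/(59) = 119.3898
s_p = 10.9266
SE = s_p×√(1/n₁ + 1/n₂) = 10.9266×√(1/34 + 1/27) = 2.8166
t = (x̄₁ - x̄₂)/SE = (75 - 69)/2.8166 = 2.1302
df = 59, t-critical = ±2.001
Decision: reject H₀

Answer: t = 2.1302, reject H₀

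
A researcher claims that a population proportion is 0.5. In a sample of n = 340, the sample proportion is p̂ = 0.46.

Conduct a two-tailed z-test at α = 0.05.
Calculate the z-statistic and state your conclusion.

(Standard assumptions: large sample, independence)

H₀: p = 0.5, H₁: p ≠ 0.5
Standard error: SE = √(p₀(1-p₀)/n) = √(0.5×0.5/340) = 0.027116
z-statistic: z = (p̂ - p₀)/SE = (0.46 - 0.5)/0.027116 = -1.4751
Critical value: z_0.025 = ±1.960
p-value = 0.1402
Decision: fail to reject H₀ at α = 0.05

Answer: z = -1.4751, fail to reject H₀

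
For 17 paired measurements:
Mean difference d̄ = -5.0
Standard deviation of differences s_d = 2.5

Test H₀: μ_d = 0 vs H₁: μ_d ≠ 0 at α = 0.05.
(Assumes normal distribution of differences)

Answer: t = -8.2467, reject H₀

Derivation:
df = n - 1 = 16
SE = s_d/√n = 2.5/√17 = 0.6063
t = d̄/SE = -5.0/0.6063 = -8.2467
Critical value: t_{0.025,16} = ±2.120
p-value < 0.0001
Decision: reject H₀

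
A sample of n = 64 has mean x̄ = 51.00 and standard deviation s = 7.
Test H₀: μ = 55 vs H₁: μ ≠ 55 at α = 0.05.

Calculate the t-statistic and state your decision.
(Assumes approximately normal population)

Answer: t = -4.5714, reject H₀

Derivation:
df = n - 1 = 63
SE = s/√n = 7/√64 = 0.8750
t = (x̄ - μ₀)/SE = (51.00 - 55)/0.8750 = -4.5714
Critical value: t_{0.025,63} = ±1.998
p-value < 0.0001
Decision: reject H₀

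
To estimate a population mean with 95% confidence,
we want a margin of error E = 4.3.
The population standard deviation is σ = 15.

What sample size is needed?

Answer: n = 47

Derivation:
z_0.025 = 1.960
n = (z×σ/E)² = (1.960×15/4.3)²
n = 46.7474
Round up: n = 47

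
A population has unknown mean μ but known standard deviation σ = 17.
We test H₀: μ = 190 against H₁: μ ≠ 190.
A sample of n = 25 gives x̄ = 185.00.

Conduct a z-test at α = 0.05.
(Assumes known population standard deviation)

Standard error: SE = σ/√n = 17/√25 = 3.4000
z-statistic: z = (x̄ - μ₀)/SE = (185.00 - 190)/3.4000 = -1.4706
Critical value: ±1.960
p-value = 0.1414
Decision: fail to reject H₀

Answer: z = -1.4706, fail to reject H₀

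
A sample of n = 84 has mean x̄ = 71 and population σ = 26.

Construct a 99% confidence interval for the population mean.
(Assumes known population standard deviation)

Confidence level: 99%, α = 0.01
z_0.005 = 2.576
SE = σ/√n = 26/√84 = 2.8368
Margin of error = 2.576 × 2.8368 = 7.3076
CI: x̄ ± margin = 71 ± 7.3076
CI: (63.6924, 78.3076)

Answer: (63.6924, 78.3076)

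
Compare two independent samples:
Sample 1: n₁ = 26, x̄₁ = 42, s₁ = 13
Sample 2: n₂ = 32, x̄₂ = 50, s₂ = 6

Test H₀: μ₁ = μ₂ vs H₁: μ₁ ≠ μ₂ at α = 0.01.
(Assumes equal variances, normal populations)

Answer: t = -3.1026, reject H₀

Derivation:
Pooled variance: s²_p = [25×13² + 31×6²]/(56) = 95.3750
s_p = 9.7660
SE = s_p×√(1/n₁ + 1/n₂) = 9.7660×√(1/26 + 1/32) = 2.5785
t = (x̄₁ - x̄₂)/SE = (42 - 50)/2.5785 = -3.1026
df = 56, t-critical = ±2.667
Decision: reject H₀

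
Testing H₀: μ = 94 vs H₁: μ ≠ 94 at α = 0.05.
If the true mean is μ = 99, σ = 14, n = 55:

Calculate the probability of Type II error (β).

Answer: β ≈ 0.2455

Derivation:
SE = σ/√n = 14/√55 = 1.8878
Critical values: μ₀ ± z_0.025×SE = 94 ± 1.960×1.8878
Acceptance region: (90.2999, 97.7001)
Under H₁ (μ = 99): z_high = (97.7001 - 99)/1.8878 = -0.6886, z_low = (90.2999 - 99)/1.8878 = -4.6086
β = P(not reject | H₁) = Φ(-0.6886) - Φ(-4.6086) ≈ 0.2455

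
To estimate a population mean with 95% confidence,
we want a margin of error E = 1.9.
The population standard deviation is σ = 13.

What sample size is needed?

Answer: n = 180

Derivation:
z_0.025 = 1.960
n = (z×σ/E)² = (1.960×13/1.9)²
n = 179.8422
Round up: n = 180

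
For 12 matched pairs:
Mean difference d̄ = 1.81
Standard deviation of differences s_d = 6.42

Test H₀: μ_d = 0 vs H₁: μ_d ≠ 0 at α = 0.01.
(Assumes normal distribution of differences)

Answer: t = 0.9766, fail to reject H₀

Derivation:
df = n - 1 = 11
SE = s_d/√n = 6.42/√12 = 1.8533
t = d̄/SE = 1.81/1.8533 = 0.9766
Critical value: t_{0.005,11} = ±3.106
p-value ≈ 0.3498
Decision: fail to reject H₀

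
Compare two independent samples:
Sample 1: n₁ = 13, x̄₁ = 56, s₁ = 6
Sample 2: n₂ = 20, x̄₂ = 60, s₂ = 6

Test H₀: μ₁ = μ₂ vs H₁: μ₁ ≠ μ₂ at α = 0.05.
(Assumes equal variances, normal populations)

Pooled variance: s²_p = [12×6² + 19×6²]/(31) = 36.0000
s_p = 6.0000
SE = s_p×√(1/n₁ + 1/n₂) = 6.0000×√(1/13 + 1/20) = 2.1376
t = (x̄₁ - x̄₂)/SE = (56 - 60)/2.1376 = -1.8713
df = 31, t-critical = ±2.040
Decision: fail to reject H₀

Answer: t = -1.8713, fail to reject H₀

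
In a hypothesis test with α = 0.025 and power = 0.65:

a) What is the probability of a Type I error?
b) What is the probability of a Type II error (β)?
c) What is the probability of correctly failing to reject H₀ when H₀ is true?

a) Type I error probability = α = 0.025
b) Power = P(reject H₀ | H₁ true) = 1 - β = 0.65, so Type II error probability = β = 1 - Power = 0.35
c) P(fail to reject H₀ | H₀ true) = 1 - α = 0.975

Answer: a) 0.025, b) 0.35, c) 0.975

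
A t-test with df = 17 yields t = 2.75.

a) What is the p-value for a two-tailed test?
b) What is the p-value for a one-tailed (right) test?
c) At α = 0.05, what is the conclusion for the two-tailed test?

Using t-distribution with df = 17:
a) Two-tailed: p = 2×P(T > 2.75) = 0.0137
b) One-tailed: p = P(T > 2.75) = 0.0068
c) 0.0137 < 0.05, reject H₀

Answer: a) 0.0137, b) 0.0068, c) reject H₀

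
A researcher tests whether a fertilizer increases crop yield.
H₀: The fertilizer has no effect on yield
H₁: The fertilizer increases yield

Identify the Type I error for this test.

A Type I error (probability α) occurs when we reject a true H₀.
A Type II error (probability β) occurs when we fail to reject a false H₀.

Answer: Concluding the fertilizer works when it doesn't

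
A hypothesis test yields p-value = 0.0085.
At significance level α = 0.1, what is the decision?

Answer: reject H₀

Derivation:
Compare p-value to α:
0.0085 < 0.1
Decision: reject H₀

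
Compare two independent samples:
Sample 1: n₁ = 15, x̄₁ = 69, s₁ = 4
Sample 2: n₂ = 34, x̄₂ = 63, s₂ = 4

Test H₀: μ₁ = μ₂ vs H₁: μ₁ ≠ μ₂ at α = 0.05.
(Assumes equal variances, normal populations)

Pooled variance: s²_p = [14×4² + 33×4²]/(47) = 16.0000
s_p = 4.0000
SE = s_p×√(1/n₁ + 1/n₂) = 4.0000×√(1/15 + 1/34) = 1.2399
t = (x̄₁ - x̄₂)/SE = (69 - 63)/1.2399 = 4.8391
df = 47, t-critical = ±2.012
Decision: reject H₀

Answer: t = 4.8391, reject H₀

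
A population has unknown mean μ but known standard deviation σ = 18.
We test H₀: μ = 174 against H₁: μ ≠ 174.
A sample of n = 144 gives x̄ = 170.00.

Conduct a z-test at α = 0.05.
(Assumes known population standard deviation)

Standard error: SE = σ/√n = 18/√144 = 1.5000
z-statistic: z = (x̄ - μ₀)/SE = (170.00 - 174)/1.5000 = -2.6667
Critical value: ±1.960
p-value = 0.0077
Decision: reject H₀

Answer: z = -2.6667, reject H₀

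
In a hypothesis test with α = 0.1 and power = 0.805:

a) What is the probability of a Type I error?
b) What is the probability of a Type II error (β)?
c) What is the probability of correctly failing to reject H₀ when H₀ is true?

Answer: a) 0.1, b) 0.195, c) 0.9

Derivation:
a) Type I error probability = α = 0.1
b) Power = P(reject H₀ | H₁ true) = 1 - β = 0.805, so Type II error probability = β = 1 - Power = 0.195
c) P(fail to reject H₀ | H₀ true) = 1 - α = 0.9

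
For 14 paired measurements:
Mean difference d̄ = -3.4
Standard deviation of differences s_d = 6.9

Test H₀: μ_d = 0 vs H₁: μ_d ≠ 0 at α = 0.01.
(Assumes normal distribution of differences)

df = n - 1 = 13
SE = s_d/√n = 6.9/√14 = 1.8441
t = d̄/SE = -3.4/1.8441 = -1.8437
Critical value: t_{0.005,13} = ±3.012
p-value ≈ 0.0881
Decision: fail to reject H₀

Answer: t = -1.8437, fail to reject H₀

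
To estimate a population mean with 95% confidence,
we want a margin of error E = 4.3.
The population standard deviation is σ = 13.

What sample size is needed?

z_0.025 = 1.960
n = (z×σ/E)² = (1.960×13/4.3)²
n = 35.1125
Round up: n = 36

Answer: n = 36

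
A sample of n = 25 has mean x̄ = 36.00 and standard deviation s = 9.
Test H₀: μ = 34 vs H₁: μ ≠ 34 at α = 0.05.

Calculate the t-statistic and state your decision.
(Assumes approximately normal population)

Answer: t = 1.1111, fail to reject H₀

Derivation:
df = n - 1 = 24
SE = s/√n = 9/√25 = 1.8000
t = (x̄ - μ₀)/SE = (36.00 - 34)/1.8000 = 1.1111
Critical value: t_{0.025,24} = ±2.064
p-value ≈ 0.2775
Decision: fail to reject H₀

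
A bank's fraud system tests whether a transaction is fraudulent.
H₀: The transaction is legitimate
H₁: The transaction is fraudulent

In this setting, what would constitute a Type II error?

Type I error: rejecting H₀ when it is actually true (false positive).
Type II error: failing to reject H₀ when H₁ is actually true (false negative).

Answer: Allowing a fraudulent transaction to go through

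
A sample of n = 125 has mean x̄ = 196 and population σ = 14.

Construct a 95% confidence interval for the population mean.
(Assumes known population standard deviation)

Answer: (193.5457, 198.4543)

Derivation:
Confidence level: 95%, α = 0.05
z_0.025 = 1.960
SE = σ/√n = 14/√125 = 1.2522
Margin of error = 1.960 × 1.2522 = 2.4543
CI: x̄ ± margin = 196 ± 2.4543
CI: (193.5457, 198.4543)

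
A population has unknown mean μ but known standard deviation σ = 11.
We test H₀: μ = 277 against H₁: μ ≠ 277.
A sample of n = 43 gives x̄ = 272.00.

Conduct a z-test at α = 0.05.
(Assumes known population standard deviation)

Answer: z = -2.9806, reject H₀

Derivation:
Standard error: SE = σ/√n = 11/√43 = 1.6775
z-statistic: z = (x̄ - μ₀)/SE = (272.00 - 277)/1.6775 = -2.9806
Critical value: ±1.960
p-value = 0.0029
Decision: reject H₀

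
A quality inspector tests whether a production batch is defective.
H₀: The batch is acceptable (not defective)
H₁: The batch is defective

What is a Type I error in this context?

Answer: Rejecting an acceptable batch

Derivation:
A Type I error (probability α) occurs when we reject a true H₀.
A Type II error (probability β) occurs when we fail to reject a false H₀.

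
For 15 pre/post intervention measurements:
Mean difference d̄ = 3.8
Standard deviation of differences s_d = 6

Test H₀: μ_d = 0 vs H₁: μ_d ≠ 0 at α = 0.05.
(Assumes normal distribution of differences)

df = n - 1 = 14
SE = s_d/√n = 6/√15 = 1.5492
t = d̄/SE = 3.8/1.5492 = 2.4529
Critical value: t_{0.025,14} = ±2.145
p-value ≈ 0.0279
Decision: reject H₀

Answer: t = 2.4529, reject H₀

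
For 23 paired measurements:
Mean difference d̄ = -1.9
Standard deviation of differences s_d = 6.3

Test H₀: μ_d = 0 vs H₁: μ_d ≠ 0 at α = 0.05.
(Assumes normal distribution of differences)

Answer: t = -1.4464, fail to reject H₀

Derivation:
df = n - 1 = 22
SE = s_d/√n = 6.3/√23 = 1.3136
t = d̄/SE = -1.9/1.3136 = -1.4464
Critical value: t_{0.025,22} = ±2.074
p-value ≈ 0.1622
Decision: fail to reject H₀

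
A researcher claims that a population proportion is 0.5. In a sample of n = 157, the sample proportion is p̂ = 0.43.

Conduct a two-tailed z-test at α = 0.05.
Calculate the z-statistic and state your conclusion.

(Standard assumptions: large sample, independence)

Answer: z = -1.7542, fail to reject H₀

Derivation:
H₀: p = 0.5, H₁: p ≠ 0.5
Standard error: SE = √(p₀(1-p₀)/n) = √(0.5×0.5/157) = 0.039904
z-statistic: z = (p̂ - p₀)/SE = (0.43 - 0.5)/0.039904 = -1.7542
Critical value: z_0.025 = ±1.960
p-value = 0.0794
Decision: fail to reject H₀ at α = 0.05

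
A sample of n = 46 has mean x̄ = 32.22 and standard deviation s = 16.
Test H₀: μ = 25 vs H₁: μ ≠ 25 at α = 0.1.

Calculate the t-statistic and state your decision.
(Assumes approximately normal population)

Answer: t = 3.0605, reject H₀

Derivation:
df = n - 1 = 45
SE = s/√n = 16/√46 = 2.3591
t = (x̄ - μ₀)/SE = (32.22 - 25)/2.3591 = 3.0605
Critical value: t_{0.05,45} = ±1.679
p-value ≈ 0.0037
Decision: reject H₀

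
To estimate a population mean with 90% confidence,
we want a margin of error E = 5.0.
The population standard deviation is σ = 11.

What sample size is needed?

Answer: n = 14

Derivation:
z_0.05 = 1.645
n = (z×σ/E)² = (1.645×11/5.0)²
n = 13.0972
Round up: n = 14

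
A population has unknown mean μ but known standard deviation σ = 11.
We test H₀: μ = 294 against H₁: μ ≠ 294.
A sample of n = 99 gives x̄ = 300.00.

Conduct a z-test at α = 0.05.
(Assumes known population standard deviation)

Answer: z = 5.4274, reject H₀

Derivation:
Standard error: SE = σ/√n = 11/√99 = 1.1055
z-statistic: z = (x̄ - μ₀)/SE = (300.00 - 294)/1.1055 = 5.4274
Critical value: ±1.960
p-value < 0.0001
Decision: reject H₀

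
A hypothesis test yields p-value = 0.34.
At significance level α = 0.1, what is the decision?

Answer: fail to reject H₀

Derivation:
Compare p-value to α:
0.34 ≥ 0.1
Decision: fail to reject H₀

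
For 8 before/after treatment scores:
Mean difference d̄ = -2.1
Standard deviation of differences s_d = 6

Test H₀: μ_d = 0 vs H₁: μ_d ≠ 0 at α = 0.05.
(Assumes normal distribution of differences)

Answer: t = -0.9900, fail to reject H₀

Derivation:
df = n - 1 = 7
SE = s_d/√n = 6/√8 = 2.1213
t = d̄/SE = -2.1/2.1213 = -0.9900
Critical value: t_{0.025,7} = ±2.365
p-value ≈ 0.3552
Decision: fail to reject H₀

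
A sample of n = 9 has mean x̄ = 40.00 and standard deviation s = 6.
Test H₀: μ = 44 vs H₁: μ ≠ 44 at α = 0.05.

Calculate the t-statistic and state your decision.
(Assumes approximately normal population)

Answer: t = -2.0000, fail to reject H₀

Derivation:
df = n - 1 = 8
SE = s/√n = 6/√9 = 2.0000
t = (x̄ - μ₀)/SE = (40.00 - 44)/2.0000 = -2.0000
Critical value: t_{0.025,8} = ±2.306
p-value ≈ 0.0805
Decision: fail to reject H₀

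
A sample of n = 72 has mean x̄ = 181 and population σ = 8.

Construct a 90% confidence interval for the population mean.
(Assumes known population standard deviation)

Answer: (179.4491, 182.5509)

Derivation:
Confidence level: 90%, α = 0.1
z_0.05 = 1.645
SE = σ/√n = 8/√72 = 0.9428
Margin of error = 1.645 × 0.9428 = 1.5509
CI: x̄ ± margin = 181 ± 1.5509
CI: (179.4491, 182.5509)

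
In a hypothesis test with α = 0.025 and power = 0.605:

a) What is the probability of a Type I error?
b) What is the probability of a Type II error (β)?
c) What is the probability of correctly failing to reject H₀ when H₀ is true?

a) Type I error probability = α = 0.025
b) Power = P(reject H₀ | H₁ true) = 1 - β = 0.605, so Type II error probability = β = 1 - Power = 0.395
c) P(fail to reject H₀ | H₀ true) = 1 - α = 0.975

Answer: a) 0.025, b) 0.395, c) 0.975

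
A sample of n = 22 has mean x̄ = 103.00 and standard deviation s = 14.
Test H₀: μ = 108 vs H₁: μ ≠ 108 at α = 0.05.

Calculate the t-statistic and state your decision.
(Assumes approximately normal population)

Answer: t = -1.6752, fail to reject H₀

Derivation:
df = n - 1 = 21
SE = s/√n = 14/√22 = 2.9848
t = (x̄ - μ₀)/SE = (103.00 - 108)/2.9848 = -1.6752
Critical value: t_{0.025,21} = ±2.080
p-value ≈ 0.1087
Decision: fail to reject H₀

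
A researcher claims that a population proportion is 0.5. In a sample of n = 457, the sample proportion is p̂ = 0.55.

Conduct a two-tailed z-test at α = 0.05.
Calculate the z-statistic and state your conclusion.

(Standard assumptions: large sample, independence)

H₀: p = 0.5, H₁: p ≠ 0.5
Standard error: SE = √(p₀(1-p₀)/n) = √(0.5×0.5/457) = 0.023389
z-statistic: z = (p̂ - p₀)/SE = (0.55 - 0.5)/0.023389 = 2.1378
Critical value: z_0.025 = ±1.960
p-value = 0.0325
Decision: reject H₀ at α = 0.05

Answer: z = 2.1378, reject H₀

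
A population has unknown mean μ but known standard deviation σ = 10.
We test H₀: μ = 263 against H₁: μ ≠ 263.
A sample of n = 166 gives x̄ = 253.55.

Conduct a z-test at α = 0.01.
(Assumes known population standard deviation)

Standard error: SE = σ/√n = 10/√166 = 0.7762
z-statistic: z = (x̄ - μ₀)/SE = (253.55 - 263)/0.7762 = -12.1747
Critical value: ±2.576
p-value < 0.0001
Decision: reject H₀

Answer: z = -12.1747, reject H₀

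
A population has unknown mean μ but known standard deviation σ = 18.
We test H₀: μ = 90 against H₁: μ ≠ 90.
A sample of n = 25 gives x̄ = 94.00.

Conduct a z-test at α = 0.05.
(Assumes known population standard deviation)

Answer: z = 1.1111, fail to reject H₀

Derivation:
Standard error: SE = σ/√n = 18/√25 = 3.6000
z-statistic: z = (x̄ - μ₀)/SE = (94.00 - 90)/3.6000 = 1.1111
Critical value: ±1.960
p-value = 0.2665
Decision: fail to reject H₀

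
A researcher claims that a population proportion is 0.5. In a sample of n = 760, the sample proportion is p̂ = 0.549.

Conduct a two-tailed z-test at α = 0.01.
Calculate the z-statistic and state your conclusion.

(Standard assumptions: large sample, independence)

Answer: z = 2.7017, reject H₀

Derivation:
H₀: p = 0.5, H₁: p ≠ 0.5
Standard error: SE = √(p₀(1-p₀)/n) = √(0.5×0.5/760) = 0.018137
z-statistic: z = (p̂ - p₀)/SE = (0.549 - 0.5)/0.018137 = 2.7017
Critical value: z_0.005 = ±2.576
p-value = 0.0069
Decision: reject H₀ at α = 0.01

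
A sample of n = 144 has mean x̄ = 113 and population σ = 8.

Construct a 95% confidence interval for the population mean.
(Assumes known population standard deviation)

Confidence level: 95%, α = 0.05
z_0.025 = 1.960
SE = σ/√n = 8/√144 = 0.6667
Margin of error = 1.960 × 0.6667 = 1.3067
CI: x̄ ± margin = 113 ± 1.3067
CI: (111.6933, 114.3067)

Answer: (111.6933, 114.3067)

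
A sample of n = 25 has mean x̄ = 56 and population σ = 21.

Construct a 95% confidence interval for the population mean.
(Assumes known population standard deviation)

Confidence level: 95%, α = 0.05
z_0.025 = 1.960
SE = σ/√n = 21/√25 = 4.2000
Margin of error = 1.960 × 4.2000 = 8.2320
CI: x̄ ± margin = 56 ± 8.2320
CI: (47.7680, 64.2320)

Answer: (47.7680, 64.2320)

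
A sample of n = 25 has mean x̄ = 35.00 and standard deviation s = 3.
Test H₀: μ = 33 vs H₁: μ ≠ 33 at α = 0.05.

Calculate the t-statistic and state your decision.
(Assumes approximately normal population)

df = n - 1 = 24
SE = s/√n = 3/√25 = 0.6000
t = (x̄ - μ₀)/SE = (35.00 - 33)/0.6000 = 3.3333
Critical value: t_{0.025,24} = ±2.064
p-value ≈ 0.0028
Decision: reject H₀

Answer: t = 3.3333, reject H₀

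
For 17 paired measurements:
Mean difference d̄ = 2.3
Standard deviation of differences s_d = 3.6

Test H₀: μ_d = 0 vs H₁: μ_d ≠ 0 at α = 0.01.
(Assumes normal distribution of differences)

df = n - 1 = 16
SE = s_d/√n = 3.6/√17 = 0.8731
t = d̄/SE = 2.3/0.8731 = 2.6343
Critical value: t_{0.005,16} = ±2.921
p-value ≈ 0.0180
Decision: fail to reject H₀

Answer: t = 2.6343, fail to reject H₀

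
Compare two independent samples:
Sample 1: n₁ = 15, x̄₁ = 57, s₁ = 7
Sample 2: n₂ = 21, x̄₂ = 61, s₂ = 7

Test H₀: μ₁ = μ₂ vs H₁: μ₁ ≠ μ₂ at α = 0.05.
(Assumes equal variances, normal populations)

Pooled variance: s²_p = [14×7² + 20×7²]/(34) = 49.0000
s_p = 7.0000
SE = s_p×√(1/n₁ + 1/n₂) = 7.0000×√(1/15 + 1/21) = 2.3664
t = (x̄₁ - x̄₂)/SE = (57 - 61)/2.3664 = -1.6903
df = 34, t-critical = ±2.032
Decision: fail to reject H₀

Answer: t = -1.6903, fail to reject H₀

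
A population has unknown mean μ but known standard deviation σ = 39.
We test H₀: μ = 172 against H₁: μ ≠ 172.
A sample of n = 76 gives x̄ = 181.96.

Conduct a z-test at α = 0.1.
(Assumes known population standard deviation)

Standard error: SE = σ/√n = 39/√76 = 4.4736
z-statistic: z = (x̄ - μ₀)/SE = (181.96 - 172)/4.4736 = 2.2264
Critical value: ±1.645
p-value = 0.0260
Decision: reject H₀

Answer: z = 2.2264, reject H₀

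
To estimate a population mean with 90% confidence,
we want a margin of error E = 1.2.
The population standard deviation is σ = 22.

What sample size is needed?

Answer: n = 910

Derivation:
z_0.05 = 1.645
n = (z×σ/E)² = (1.645×22/1.2)²
n = 909.5251
Round up: n = 910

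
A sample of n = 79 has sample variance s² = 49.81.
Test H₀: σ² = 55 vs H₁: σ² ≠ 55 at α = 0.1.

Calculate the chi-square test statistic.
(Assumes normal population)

Answer: χ² = 70.6396, fail to reject H₀

Derivation:
df = n - 1 = 78
χ² = (n-1)s²/σ₀² = 78×49.81/55 = 70.6396
Critical values: χ²_{0.95,78} = 58.654, χ²_{0.05,78} = 99.617
Rejection region: χ² < 58.654 or χ² > 99.617
Decision: fail to reject H₀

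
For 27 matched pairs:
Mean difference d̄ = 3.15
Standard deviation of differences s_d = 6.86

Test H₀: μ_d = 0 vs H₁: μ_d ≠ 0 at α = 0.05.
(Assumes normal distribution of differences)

df = n - 1 = 26
SE = s_d/√n = 6.86/√27 = 1.3202
t = d̄/SE = 3.15/1.3202 = 2.3860
Critical value: t_{0.025,26} = ±2.056
p-value ≈ 0.0246
Decision: reject H₀

Answer: t = 2.3860, reject H₀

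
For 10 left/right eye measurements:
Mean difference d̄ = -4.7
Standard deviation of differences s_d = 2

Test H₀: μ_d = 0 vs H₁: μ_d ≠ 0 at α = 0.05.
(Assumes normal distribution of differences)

df = n - 1 = 9
SE = s_d/√n = 2/√10 = 0.6325
t = d̄/SE = -4.7/0.6325 = -7.4308
Critical value: t_{0.025,9} = ±2.262
p-value < 0.0001
Decision: reject H₀

Answer: t = -7.4308, reject H₀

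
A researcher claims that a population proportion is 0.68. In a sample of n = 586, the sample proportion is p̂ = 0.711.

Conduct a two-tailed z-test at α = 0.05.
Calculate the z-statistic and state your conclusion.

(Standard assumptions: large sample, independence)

Answer: z = 1.6087, fail to reject H₀

Derivation:
H₀: p = 0.68, H₁: p ≠ 0.68
Standard error: SE = √(p₀(1-p₀)/n) = √(0.68×0.32/586) = 0.019270
z-statistic: z = (p̂ - p₀)/SE = (0.711 - 0.68)/0.019270 = 1.6087
Critical value: z_0.025 = ±1.960
p-value = 0.1077
Decision: fail to reject H₀ at α = 0.05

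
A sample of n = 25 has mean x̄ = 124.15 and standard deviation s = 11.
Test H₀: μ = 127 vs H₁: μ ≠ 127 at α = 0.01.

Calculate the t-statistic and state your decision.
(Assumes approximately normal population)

df = n - 1 = 24
SE = s/√n = 11/√25 = 2.2000
t = (x̄ - μ₀)/SE = (124.15 - 127)/2.2000 = -1.2955
Critical value: t_{0.005,24} = ±2.797
p-value ≈ 0.2075
Decision: fail to reject H₀

Answer: t = -1.2955, fail to reject H₀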